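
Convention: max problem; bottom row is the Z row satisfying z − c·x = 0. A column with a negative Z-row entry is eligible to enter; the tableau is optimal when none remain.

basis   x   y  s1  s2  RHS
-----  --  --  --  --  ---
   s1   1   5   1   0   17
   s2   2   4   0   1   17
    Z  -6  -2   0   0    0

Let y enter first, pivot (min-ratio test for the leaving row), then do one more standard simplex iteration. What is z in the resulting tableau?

68/3

Ratio test on column y — row 1: 17/5 = 17/5; row 2: 17/4 = 17/4. Minimum is 17/5 at row 1 (s1 leaves); pivot element 5.
Pivot on row 1; the Z-row RHS becomes 0 − (-2)·(17/5) = 34/5.
Next entering variable (most negative Z-row entry -28/5): x.
Ratio test on column x — row 1: (17/5)/(1/5) = 17; row 2: (17/5)/(6/5) = 17/6. Minimum is 17/6 at row 2 (s2 leaves); pivot element 6/5.
After the second pivot the Z-row RHS is 34/5 − (-28/5)·(17/6) = 68/3.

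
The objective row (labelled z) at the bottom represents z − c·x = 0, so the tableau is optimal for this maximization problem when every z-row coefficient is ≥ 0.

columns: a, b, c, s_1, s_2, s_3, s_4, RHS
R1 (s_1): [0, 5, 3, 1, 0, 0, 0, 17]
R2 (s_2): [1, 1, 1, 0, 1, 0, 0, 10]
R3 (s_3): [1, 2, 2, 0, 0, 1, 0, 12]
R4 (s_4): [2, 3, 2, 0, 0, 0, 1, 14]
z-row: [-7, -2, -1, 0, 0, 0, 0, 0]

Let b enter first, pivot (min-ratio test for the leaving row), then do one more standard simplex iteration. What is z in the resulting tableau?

201/10

Ratio test on column b — row 1: 17/5 = 17/5; row 2: 10/1 = 10; row 3: 12/2 = 6; row 4: 14/3 = 14/3. Minimum is 17/5 at row 1 (s_1 leaves); pivot element 5.
Pivot on row 1; the z-row RHS becomes 0 − (-2)·(17/5) = 34/5.
Next entering variable (most negative z-row entry -7): a.
Ratio test on column a — row 1: entry 0 ≤ 0; row 2: (33/5)/1 = 33/5; row 3: (26/5)/1 = 26/5; row 4: (19/5)/2 = 19/10. Minimum is 19/10 at row 4 (s_4 leaves); pivot element 2.
After the second pivot the z-row RHS is 34/5 − (-7)·(19/10) = 201/10.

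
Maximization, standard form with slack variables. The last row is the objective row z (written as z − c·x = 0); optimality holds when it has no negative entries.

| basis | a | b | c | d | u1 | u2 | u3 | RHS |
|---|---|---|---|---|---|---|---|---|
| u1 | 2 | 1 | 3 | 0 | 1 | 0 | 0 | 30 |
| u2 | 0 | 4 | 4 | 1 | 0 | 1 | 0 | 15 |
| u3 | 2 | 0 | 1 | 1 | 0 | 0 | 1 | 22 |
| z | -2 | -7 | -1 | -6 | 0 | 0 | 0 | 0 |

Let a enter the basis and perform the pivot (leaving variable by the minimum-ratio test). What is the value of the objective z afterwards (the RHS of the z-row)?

Ratio test on column a — row 1: 30/2 = 15; row 2: entry 0 ≤ 0; row 3: 22/2 = 11. Minimum is 11 at row 3 (u3 leaves); pivot element 2.
Pivot on row 3; the z-row RHS becomes 0 − (-2)·11 = 22.

22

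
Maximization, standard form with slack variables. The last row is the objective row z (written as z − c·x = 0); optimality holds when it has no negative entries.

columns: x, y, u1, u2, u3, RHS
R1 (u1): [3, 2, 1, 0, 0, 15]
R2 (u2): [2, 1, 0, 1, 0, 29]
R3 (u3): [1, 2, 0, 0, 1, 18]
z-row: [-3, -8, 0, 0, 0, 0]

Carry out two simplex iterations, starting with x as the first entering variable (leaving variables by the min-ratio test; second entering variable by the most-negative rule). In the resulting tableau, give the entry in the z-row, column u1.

Ratio test on column x — row 1: 15/3 = 5; row 2: 29/2 = 29/2; row 3: 18/1 = 18. Minimum is 5 at row 1 (u1 leaves); pivot element 3.
Divide row 1 by 3; eliminate column x from the other rows.
Second iteration: most negative z-row entry is -6 in column y, so y enters.
Ratio test on column y — row 1: 5/(2/3) = 15/2; row 2: entry -1/3 ≤ 0; row 3: 13/(4/3) = 39/4. Minimum is 15/2 at row 1 (x leaves); pivot element 2/3.
Divide row 1 by 2/3; eliminate column y from the other rows.
After both pivots, the entry at the z-row, column u1 is 4.

4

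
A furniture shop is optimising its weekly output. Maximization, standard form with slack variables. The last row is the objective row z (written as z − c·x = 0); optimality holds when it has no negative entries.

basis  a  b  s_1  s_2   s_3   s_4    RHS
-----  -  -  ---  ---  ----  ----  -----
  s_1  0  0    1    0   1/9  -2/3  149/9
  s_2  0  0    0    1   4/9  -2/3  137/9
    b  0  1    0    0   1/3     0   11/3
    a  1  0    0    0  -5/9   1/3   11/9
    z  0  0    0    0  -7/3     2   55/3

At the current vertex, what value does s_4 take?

s_4 is not in the basis, so in the current basic feasible solution s_4 = 0.

0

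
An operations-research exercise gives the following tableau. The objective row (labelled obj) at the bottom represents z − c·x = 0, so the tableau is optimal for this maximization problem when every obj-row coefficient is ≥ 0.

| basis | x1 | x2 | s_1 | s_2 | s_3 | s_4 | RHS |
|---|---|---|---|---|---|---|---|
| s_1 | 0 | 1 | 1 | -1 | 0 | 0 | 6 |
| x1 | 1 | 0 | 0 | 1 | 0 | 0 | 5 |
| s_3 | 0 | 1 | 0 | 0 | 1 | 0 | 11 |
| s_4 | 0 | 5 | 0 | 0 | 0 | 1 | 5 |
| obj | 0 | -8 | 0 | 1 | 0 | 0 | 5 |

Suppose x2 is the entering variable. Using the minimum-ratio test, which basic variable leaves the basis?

s_4

Column x2 entries and ratios — s_1: 6/1 = 6; x1: 0 ≤ 0, skip; s_3: 11/1 = 11; s_4: 5/5 = 1.
Smallest ratio is 1 in the row of s_4, so s_4 leaves.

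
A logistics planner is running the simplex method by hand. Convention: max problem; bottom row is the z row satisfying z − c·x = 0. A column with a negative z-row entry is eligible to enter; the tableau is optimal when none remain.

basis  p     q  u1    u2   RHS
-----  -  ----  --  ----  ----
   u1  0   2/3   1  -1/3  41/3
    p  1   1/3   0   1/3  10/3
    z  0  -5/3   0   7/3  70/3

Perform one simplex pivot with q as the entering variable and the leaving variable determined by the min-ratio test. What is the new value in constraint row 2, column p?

Ratio test on column q — row 1: (41/3)/(2/3) = 41/2; row 2: (10/3)/(1/3) = 10. Minimum is 10 at row 2 (p leaves); pivot element 1/3.
Divide row 2 by 1/3; eliminate column q from the other rows.
In the new row 2, the p entry is the old entry divided by the pivot: 1/(1/3) = 3.

3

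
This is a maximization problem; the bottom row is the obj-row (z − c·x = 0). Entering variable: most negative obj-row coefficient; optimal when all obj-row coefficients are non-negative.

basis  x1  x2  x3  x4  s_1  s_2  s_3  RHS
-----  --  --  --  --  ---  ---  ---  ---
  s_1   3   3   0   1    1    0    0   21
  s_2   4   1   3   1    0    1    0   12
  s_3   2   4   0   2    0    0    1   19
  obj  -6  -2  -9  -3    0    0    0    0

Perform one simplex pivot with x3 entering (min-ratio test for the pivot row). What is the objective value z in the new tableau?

Ratio test on column x3 — row 1: entry 0 ≤ 0; row 2: 12/3 = 4; row 3: entry 0 ≤ 0. Minimum is 4 at row 2 (s_2 leaves); pivot element 3.
Pivot on row 2; the obj-row RHS becomes 0 − (-9)·4 = 36.

36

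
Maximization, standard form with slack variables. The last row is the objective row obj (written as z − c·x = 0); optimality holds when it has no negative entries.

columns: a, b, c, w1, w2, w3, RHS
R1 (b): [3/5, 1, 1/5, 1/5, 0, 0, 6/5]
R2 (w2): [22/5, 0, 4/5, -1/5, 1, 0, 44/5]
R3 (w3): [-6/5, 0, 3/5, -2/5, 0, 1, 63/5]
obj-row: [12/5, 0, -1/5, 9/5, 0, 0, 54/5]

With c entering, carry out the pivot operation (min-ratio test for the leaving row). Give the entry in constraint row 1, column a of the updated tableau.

3

Ratio test on column c — row 1: (6/5)/(1/5) = 6; row 2: (44/5)/(4/5) = 11; row 3: (63/5)/(3/5) = 21. Minimum is 6 at row 1 (b leaves); pivot element 1/5.
Divide row 1 by 1/5; eliminate column c from the other rows.
In the new row 1, the a entry is the old entry divided by the pivot: (3/5)/(1/5) = 3.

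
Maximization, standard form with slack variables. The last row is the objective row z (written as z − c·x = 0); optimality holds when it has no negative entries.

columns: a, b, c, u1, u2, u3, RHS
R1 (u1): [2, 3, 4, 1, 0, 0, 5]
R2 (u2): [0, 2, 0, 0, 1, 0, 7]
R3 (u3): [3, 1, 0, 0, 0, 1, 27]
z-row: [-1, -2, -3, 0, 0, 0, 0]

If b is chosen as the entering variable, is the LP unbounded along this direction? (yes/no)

no

Column b has positive entries in row(s) 1, 2, 3, so the ratio test bounds it — not unbounded.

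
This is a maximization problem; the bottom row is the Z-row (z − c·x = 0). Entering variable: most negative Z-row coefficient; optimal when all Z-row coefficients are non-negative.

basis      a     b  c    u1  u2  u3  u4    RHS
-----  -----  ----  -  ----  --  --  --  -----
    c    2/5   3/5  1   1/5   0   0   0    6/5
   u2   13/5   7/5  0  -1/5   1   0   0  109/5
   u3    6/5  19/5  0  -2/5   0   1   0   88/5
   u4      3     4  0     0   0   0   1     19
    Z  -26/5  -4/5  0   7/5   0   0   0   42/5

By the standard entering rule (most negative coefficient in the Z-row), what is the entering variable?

a

Negative Z-row entries: a: -26/5, b: -4/5.
The most negative is -26/5 in column a, so a enters.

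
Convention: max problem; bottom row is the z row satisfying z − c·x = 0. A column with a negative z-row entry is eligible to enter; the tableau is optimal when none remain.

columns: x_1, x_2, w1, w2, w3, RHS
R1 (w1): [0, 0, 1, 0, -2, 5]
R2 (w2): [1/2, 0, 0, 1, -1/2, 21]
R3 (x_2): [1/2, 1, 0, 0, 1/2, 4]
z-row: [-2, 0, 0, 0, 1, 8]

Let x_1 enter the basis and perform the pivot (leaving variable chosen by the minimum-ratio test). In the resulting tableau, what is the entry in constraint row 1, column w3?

Ratio test on column x_1 — row 1: entry 0 ≤ 0; row 2: 21/(1/2) = 42; row 3: 4/(1/2) = 8. Minimum is 8 at row 3 (x_2 leaves); pivot element 1/2.
Divide row 3 by 1/2; eliminate column x_1 from the other rows.
Row 1 update in column w3: -2 − 0·1 = -2.

-2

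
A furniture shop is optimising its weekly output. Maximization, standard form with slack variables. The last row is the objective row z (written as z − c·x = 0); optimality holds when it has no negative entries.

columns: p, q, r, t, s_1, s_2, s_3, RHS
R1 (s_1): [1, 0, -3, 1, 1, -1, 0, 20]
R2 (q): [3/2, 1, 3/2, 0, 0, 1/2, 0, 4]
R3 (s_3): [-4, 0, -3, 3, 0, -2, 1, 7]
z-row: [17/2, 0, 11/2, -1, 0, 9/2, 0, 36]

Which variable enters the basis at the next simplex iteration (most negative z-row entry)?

t

Negative z-row entries: t: -1.
The most negative is -1 in column t, so t enters.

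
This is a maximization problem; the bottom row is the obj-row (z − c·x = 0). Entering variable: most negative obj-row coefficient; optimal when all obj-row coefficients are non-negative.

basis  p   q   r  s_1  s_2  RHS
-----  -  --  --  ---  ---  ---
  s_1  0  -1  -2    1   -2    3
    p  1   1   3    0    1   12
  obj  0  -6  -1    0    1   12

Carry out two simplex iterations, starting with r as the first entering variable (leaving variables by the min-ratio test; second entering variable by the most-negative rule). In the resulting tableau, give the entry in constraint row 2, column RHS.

Ratio test on column r — row 1: entry -2 ≤ 0; row 2: 12/3 = 4. Minimum is 4 at row 2 (p leaves); pivot element 3.
Divide row 2 by 3; eliminate column r from the other rows.
Second iteration: most negative obj-row entry is -17/3 in column q, so q enters.
Ratio test on column q — row 1: entry -1/3 ≤ 0; row 2: 4/(1/3) = 12. Minimum is 12 at row 2 (r leaves); pivot element 1/3.
Divide row 2 by 1/3; eliminate column q from the other rows.
After both pivots, the entry at constraint row 2, column RHS is 12.

12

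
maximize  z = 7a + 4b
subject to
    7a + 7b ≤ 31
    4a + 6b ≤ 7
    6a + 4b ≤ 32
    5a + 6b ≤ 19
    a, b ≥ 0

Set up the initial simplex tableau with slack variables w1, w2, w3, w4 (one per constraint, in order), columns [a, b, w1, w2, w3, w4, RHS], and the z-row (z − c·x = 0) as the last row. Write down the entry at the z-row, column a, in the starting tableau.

The z-row carries the negated objective coefficients: the a entry is -7.

-7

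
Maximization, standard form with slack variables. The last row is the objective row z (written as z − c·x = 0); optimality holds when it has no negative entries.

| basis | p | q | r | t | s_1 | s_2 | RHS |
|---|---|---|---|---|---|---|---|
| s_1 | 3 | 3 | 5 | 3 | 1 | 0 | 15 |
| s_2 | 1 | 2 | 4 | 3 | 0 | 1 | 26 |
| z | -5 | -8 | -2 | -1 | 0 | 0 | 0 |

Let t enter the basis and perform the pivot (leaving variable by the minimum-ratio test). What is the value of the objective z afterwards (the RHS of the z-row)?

5

Ratio test on column t — row 1: 15/3 = 5; row 2: 26/3 = 26/3. Minimum is 5 at row 1 (s_1 leaves); pivot element 3.
Pivot on row 1; the z-row RHS becomes 0 − (-1)·5 = 5.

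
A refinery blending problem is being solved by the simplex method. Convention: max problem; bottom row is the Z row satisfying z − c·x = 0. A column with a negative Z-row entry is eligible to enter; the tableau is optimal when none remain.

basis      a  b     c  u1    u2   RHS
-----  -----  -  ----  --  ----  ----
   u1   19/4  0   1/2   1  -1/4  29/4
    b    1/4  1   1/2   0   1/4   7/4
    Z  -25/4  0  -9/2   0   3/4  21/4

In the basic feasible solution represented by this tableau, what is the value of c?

0

c is not in the basis, so in the current basic feasible solution c = 0.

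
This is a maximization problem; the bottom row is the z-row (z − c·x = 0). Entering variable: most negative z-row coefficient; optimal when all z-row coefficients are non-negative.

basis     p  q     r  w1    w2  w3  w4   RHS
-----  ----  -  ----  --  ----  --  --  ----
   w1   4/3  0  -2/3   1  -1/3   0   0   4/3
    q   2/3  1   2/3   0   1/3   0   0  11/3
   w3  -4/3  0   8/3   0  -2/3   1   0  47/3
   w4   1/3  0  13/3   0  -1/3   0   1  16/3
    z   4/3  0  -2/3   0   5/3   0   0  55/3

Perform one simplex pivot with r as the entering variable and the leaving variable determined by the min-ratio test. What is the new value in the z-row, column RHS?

249/13

Ratio test on column r — row 1: entry -2/3 ≤ 0; row 2: (11/3)/(2/3) = 11/2; row 3: (47/3)/(8/3) = 47/8; row 4: (16/3)/(13/3) = 16/13. Minimum is 16/13 at row 4 (w4 leaves); pivot element 13/3.
Divide row 4 by 13/3; eliminate column r from the other rows.
z-row update in column RHS: 55/3 − (-2/3)·(16/13) = 249/13.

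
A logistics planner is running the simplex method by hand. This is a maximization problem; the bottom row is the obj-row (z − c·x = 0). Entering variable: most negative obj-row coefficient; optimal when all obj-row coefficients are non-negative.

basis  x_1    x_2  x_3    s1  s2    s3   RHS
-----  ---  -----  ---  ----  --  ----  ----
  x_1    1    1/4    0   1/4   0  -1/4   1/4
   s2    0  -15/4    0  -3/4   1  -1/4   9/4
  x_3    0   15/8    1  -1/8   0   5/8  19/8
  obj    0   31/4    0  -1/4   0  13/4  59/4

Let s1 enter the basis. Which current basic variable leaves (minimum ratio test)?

x_1

Column s1 entries and ratios — x_1: (1/4)/(1/4) = 1; s2: -3/4 ≤ 0, skip; x_3: -1/8 ≤ 0, skip.
Smallest ratio is 1 in the row of x_1, so x_1 leaves.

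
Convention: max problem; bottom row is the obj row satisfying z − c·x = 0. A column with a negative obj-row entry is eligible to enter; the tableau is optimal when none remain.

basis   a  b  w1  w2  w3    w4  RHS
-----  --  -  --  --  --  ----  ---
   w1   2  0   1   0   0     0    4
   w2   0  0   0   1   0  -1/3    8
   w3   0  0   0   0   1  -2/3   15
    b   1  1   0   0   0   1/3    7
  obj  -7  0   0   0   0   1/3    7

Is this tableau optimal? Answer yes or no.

The obj-row has a negative entry -7 in column a, so it is not optimal.

no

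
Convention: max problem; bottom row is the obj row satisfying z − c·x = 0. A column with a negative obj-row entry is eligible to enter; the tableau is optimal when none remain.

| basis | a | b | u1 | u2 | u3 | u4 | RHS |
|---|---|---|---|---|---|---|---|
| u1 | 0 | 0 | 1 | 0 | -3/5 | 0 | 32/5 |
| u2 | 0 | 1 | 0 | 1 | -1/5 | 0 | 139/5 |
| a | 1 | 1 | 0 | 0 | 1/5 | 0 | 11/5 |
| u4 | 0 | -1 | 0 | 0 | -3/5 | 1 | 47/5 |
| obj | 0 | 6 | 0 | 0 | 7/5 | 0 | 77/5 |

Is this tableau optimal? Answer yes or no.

yes

Every obj-row coefficient is ≥ 0, so the tableau is optimal.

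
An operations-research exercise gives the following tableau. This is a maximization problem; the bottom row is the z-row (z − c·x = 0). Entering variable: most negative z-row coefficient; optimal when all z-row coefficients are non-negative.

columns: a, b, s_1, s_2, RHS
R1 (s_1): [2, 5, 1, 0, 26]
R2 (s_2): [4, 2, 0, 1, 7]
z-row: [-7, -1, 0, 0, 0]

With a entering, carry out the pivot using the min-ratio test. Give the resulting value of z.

49/4

Ratio test on column a — row 1: 26/2 = 13; row 2: 7/4 = 7/4. Minimum is 7/4 at row 2 (s_2 leaves); pivot element 4.
Pivot on row 2; the z-row RHS becomes 0 − (-7)·(7/4) = 49/4.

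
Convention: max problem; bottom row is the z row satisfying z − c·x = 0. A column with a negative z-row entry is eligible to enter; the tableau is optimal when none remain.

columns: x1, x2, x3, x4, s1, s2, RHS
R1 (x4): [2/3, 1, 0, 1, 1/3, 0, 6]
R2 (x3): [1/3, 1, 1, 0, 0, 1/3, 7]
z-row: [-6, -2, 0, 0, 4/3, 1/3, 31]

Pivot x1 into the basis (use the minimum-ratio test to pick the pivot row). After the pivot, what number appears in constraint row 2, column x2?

1/2

Ratio test on column x1 — row 1: 6/(2/3) = 9; row 2: 7/(1/3) = 21. Minimum is 9 at row 1 (x4 leaves); pivot element 2/3.
Divide row 1 by 2/3; eliminate column x1 from the other rows.
Row 2 update in column x2: 1 − (1/3)·(3/2) = 1/2.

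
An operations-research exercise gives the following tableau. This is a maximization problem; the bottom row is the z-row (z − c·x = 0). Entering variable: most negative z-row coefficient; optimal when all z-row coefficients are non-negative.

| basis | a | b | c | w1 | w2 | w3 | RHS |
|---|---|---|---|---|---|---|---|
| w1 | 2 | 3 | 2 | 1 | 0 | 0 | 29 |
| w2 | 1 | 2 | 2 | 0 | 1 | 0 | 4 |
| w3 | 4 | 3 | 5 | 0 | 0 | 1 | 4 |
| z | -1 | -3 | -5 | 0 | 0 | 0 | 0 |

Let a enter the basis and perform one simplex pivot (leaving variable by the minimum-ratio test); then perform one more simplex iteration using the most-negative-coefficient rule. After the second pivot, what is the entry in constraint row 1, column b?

Ratio test on column a — row 1: 29/2 = 29/2; row 2: 4/1 = 4; row 3: 4/4 = 1. Minimum is 1 at row 3 (w3 leaves); pivot element 4.
Divide row 3 by 4; eliminate column a from the other rows.
Second iteration: most negative z-row entry is -15/4 in column c, so c enters.
Ratio test on column c — row 1: entry -1/2 ≤ 0; row 2: 3/(3/4) = 4; row 3: 1/(5/4) = 4/5. Minimum is 4/5 at row 3 (a leaves); pivot element 5/4.
Divide row 3 by 5/4; eliminate column c from the other rows.
After both pivots, the entry at constraint row 1, column b is 9/5.

9/5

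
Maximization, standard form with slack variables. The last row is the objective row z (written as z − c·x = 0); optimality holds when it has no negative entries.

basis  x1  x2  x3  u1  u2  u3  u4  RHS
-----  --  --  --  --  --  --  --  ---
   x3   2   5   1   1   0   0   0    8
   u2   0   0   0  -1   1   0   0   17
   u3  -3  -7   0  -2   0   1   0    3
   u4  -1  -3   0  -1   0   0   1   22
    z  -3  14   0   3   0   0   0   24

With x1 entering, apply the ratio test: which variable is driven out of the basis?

x3

Column x1 entries and ratios — x3: 8/2 = 4; u2: 0 ≤ 0, skip; u3: -3 ≤ 0, skip; u4: -1 ≤ 0, skip.
Smallest ratio is 4 in the row of x3, so x3 leaves.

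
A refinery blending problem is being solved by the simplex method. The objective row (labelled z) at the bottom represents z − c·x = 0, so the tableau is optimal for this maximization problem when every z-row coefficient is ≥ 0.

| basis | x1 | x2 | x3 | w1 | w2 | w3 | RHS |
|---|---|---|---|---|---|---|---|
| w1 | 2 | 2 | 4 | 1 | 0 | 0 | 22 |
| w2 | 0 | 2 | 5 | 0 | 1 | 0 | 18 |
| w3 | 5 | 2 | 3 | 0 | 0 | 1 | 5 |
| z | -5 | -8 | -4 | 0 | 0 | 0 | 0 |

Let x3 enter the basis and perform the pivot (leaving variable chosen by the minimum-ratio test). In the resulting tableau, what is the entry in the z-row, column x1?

Ratio test on column x3 — row 1: 22/4 = 11/2; row 2: 18/5 = 18/5; row 3: 5/3 = 5/3. Minimum is 5/3 at row 3 (w3 leaves); pivot element 3.
Divide row 3 by 3; eliminate column x3 from the other rows.
z-row update in column x1: -5 − (-4)·(5/3) = 5/3.

5/3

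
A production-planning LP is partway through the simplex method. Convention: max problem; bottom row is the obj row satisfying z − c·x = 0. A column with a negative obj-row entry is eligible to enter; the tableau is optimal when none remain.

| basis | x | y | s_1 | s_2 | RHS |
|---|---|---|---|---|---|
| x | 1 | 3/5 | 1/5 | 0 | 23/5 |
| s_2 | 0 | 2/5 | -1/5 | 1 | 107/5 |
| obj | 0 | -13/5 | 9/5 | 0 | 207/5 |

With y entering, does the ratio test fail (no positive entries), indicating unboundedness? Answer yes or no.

Column y has positive entries in row(s) 1, 2, so the ratio test bounds it — not unbounded.

no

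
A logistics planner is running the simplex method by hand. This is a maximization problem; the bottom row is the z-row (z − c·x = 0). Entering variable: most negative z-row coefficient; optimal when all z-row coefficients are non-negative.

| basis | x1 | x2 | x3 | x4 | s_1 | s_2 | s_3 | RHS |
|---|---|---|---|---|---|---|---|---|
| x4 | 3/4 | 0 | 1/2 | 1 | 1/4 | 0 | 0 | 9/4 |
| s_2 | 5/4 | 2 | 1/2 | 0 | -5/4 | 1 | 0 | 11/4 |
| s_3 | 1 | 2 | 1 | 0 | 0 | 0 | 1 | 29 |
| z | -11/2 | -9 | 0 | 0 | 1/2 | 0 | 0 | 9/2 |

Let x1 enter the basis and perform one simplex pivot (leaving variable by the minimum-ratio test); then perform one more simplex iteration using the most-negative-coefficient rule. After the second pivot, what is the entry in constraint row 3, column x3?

Ratio test on column x1 — row 1: (9/4)/(3/4) = 3; row 2: (11/4)/(5/4) = 11/5; row 3: 29/1 = 29. Minimum is 11/5 at row 2 (s_2 leaves); pivot element 5/4.
Divide row 2 by 5/4; eliminate column x1 from the other rows.
Second iteration: most negative z-row entry is -5 in column s_1, so s_1 enters.
Ratio test on column s_1 — row 1: (3/5)/1 = 3/5; row 2: entry -1 ≤ 0; row 3: (134/5)/1 = 134/5. Minimum is 3/5 at row 1 (x4 leaves); pivot element 1.
Divide row 1 by 1; eliminate column s_1 from the other rows.
After both pivots, the entry at constraint row 3, column x3 is 2/5.

2/5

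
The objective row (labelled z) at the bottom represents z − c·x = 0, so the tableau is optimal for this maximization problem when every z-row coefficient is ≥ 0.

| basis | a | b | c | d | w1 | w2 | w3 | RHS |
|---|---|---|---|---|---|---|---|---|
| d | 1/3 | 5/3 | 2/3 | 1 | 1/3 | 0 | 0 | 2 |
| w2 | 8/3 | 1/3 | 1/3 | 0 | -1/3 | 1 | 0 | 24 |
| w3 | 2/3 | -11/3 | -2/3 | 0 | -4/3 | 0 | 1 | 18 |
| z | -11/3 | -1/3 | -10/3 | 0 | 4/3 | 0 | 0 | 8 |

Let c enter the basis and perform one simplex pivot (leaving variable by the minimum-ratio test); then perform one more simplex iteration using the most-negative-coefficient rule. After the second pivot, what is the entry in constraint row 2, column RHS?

Ratio test on column c — row 1: 2/(2/3) = 3; row 2: 24/(1/3) = 72; row 3: entry -2/3 ≤ 0. Minimum is 3 at row 1 (d leaves); pivot element 2/3.
Divide row 1 by 2/3; eliminate column c from the other rows.
Second iteration: most negative z-row entry is -2 in column a, so a enters.
Ratio test on column a — row 1: 3/(1/2) = 6; row 2: 23/(5/2) = 46/5; row 3: 20/1 = 20. Minimum is 6 at row 1 (c leaves); pivot element 1/2.
Divide row 1 by 1/2; eliminate column a from the other rows.
After both pivots, the entry at constraint row 2, column RHS is 8.

8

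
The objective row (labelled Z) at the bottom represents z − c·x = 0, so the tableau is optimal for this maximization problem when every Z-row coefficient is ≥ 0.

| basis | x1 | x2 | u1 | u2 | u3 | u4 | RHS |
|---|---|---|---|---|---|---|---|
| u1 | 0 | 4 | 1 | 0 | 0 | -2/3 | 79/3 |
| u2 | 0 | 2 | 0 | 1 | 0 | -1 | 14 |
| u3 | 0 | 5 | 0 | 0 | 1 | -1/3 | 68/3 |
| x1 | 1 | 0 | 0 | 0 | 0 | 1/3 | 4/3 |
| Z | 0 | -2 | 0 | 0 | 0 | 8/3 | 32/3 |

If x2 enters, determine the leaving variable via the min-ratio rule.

u3

Column x2 entries and ratios — u1: (79/3)/4 = 79/12; u2: 14/2 = 7; u3: (68/3)/5 = 68/15; x1: 0 ≤ 0, skip.
Smallest ratio is 68/15 in the row of u3, so u3 leaves.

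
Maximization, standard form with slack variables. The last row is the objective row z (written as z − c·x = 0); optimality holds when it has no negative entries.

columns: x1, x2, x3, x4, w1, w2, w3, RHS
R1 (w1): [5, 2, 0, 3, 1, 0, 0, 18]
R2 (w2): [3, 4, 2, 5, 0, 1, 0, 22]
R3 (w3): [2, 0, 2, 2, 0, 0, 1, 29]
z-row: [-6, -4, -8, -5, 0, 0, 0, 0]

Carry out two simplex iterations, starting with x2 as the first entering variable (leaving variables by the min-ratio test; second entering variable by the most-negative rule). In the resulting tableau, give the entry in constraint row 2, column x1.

Ratio test on column x2 — row 1: 18/2 = 9; row 2: 22/4 = 11/2; row 3: entry 0 ≤ 0. Minimum is 11/2 at row 2 (w2 leaves); pivot element 4.
Divide row 2 by 4; eliminate column x2 from the other rows.
Second iteration: most negative z-row entry is -6 in column x3, so x3 enters.
Ratio test on column x3 — row 1: entry -1 ≤ 0; row 2: (11/2)/(1/2) = 11; row 3: 29/2 = 29/2. Minimum is 11 at row 2 (x2 leaves); pivot element 1/2.
Divide row 2 by 1/2; eliminate column x3 from the other rows.
After both pivots, the entry at constraint row 2, column x1 is 3/2.

3/2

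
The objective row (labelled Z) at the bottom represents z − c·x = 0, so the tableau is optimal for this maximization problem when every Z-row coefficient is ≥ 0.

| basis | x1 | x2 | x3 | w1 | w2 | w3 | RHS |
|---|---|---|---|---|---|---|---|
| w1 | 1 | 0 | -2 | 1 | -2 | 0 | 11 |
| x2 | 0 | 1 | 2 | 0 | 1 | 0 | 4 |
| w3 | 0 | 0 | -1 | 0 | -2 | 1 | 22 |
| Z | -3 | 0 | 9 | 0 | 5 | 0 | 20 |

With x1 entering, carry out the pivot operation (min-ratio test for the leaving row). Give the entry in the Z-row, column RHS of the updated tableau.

53

Ratio test on column x1 — row 1: 11/1 = 11; row 2: entry 0 ≤ 0; row 3: entry 0 ≤ 0. Minimum is 11 at row 1 (w1 leaves); pivot element 1.
Divide row 1 by 1; eliminate column x1 from the other rows.
Z-row update in column RHS: 20 − (-3)·11 = 53.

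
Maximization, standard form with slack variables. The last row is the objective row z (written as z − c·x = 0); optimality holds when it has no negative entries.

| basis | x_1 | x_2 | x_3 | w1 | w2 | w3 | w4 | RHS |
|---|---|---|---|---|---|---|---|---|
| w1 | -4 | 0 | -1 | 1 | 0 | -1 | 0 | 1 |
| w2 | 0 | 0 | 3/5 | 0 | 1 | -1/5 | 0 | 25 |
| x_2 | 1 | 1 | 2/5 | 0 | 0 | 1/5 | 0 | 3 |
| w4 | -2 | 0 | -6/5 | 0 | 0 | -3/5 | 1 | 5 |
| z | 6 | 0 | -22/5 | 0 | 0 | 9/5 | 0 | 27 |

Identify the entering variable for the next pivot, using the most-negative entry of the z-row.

Negative z-row entries: x_3: -22/5.
The most negative is -22/5 in column x_3, so x_3 enters.

x_3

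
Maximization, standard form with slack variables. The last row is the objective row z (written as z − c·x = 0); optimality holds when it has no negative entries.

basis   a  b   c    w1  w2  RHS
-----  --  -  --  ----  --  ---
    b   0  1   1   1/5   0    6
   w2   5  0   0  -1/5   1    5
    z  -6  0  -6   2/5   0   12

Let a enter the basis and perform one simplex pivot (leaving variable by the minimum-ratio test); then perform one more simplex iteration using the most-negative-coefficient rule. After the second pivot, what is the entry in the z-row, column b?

6

Ratio test on column a — row 1: entry 0 ≤ 0; row 2: 5/5 = 1. Minimum is 1 at row 2 (w2 leaves); pivot element 5.
Divide row 2 by 5; eliminate column a from the other rows.
Second iteration: most negative z-row entry is -6 in column c, so c enters.
Ratio test on column c — row 1: 6/1 = 6; row 2: entry 0 ≤ 0. Minimum is 6 at row 1 (b leaves); pivot element 1.
Divide row 1 by 1; eliminate column c from the other rows.
After both pivots, the entry at the z-row, column b is 6.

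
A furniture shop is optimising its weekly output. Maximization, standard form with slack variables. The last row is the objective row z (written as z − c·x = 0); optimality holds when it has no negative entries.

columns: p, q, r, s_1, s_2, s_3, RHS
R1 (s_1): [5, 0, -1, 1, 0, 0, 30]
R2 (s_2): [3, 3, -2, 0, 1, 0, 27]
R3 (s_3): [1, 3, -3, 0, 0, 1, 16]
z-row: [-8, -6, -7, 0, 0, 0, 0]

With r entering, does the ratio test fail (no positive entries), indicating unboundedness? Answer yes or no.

Every constraint-row entry in column r is ≤ 0, so increasing r is unbounded.

yes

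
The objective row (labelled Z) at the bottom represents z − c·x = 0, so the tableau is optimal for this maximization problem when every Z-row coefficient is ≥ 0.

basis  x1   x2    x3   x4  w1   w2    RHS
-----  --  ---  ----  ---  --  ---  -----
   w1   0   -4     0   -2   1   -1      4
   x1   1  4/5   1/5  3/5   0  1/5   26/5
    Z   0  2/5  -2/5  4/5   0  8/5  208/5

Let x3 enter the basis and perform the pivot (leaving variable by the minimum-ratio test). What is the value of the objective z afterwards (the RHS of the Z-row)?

Ratio test on column x3 — row 1: entry 0 ≤ 0; row 2: (26/5)/(1/5) = 26. Minimum is 26 at row 2 (x1 leaves); pivot element 1/5.
Pivot on row 2; the Z-row RHS becomes 208/5 − (-2/5)·26 = 52.

52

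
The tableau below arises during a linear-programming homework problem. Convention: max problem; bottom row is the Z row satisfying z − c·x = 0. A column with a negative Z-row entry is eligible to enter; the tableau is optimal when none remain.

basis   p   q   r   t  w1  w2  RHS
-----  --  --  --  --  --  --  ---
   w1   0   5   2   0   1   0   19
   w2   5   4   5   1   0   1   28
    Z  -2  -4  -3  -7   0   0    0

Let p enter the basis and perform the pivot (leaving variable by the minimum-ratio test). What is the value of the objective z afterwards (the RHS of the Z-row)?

56/5

Ratio test on column p — row 1: entry 0 ≤ 0; row 2: 28/5 = 28/5. Minimum is 28/5 at row 2 (w2 leaves); pivot element 5.
Pivot on row 2; the Z-row RHS becomes 0 − (-2)·(28/5) = 56/5.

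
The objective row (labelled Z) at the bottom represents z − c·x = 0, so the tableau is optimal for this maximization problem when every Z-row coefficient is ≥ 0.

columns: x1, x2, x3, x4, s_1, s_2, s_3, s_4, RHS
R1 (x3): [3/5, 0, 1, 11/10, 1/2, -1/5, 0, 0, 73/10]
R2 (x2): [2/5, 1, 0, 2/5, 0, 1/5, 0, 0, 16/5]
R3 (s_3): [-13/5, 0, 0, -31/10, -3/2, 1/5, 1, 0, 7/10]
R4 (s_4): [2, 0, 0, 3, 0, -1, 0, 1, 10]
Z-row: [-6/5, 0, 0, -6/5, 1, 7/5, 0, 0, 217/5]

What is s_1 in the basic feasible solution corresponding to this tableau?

0

s_1 is not in the basis, so in the current basic feasible solution s_1 = 0.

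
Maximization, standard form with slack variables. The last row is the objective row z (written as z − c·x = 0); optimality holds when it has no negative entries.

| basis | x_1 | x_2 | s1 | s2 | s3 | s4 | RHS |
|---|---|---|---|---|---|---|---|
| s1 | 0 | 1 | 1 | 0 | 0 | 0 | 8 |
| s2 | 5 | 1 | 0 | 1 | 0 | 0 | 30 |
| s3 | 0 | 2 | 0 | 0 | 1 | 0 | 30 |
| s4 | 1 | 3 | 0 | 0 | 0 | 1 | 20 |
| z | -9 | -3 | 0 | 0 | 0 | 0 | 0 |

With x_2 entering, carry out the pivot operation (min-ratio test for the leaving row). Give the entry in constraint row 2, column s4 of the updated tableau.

-1/3

Ratio test on column x_2 — row 1: 8/1 = 8; row 2: 30/1 = 30; row 3: 30/2 = 15; row 4: 20/3 = 20/3. Minimum is 20/3 at row 4 (s4 leaves); pivot element 3.
Divide row 4 by 3; eliminate column x_2 from the other rows.
Row 2 update in column s4: 0 − 1·(1/3) = -1/3.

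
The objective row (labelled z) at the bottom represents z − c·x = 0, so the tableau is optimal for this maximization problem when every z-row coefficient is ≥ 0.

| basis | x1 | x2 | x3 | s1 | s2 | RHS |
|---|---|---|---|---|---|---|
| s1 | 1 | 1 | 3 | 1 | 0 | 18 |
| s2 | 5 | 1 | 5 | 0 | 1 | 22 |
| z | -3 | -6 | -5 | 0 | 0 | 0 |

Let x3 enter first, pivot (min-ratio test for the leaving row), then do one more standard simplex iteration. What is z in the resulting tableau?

82

Ratio test on column x3 — row 1: 18/3 = 6; row 2: 22/5 = 22/5. Minimum is 22/5 at row 2 (s2 leaves); pivot element 5.
Pivot on row 2; the z-row RHS becomes 0 − (-5)·(22/5) = 22.
Next entering variable (most negative z-row entry -5): x2.
Ratio test on column x2 — row 1: (24/5)/(2/5) = 12; row 2: (22/5)/(1/5) = 22. Minimum is 12 at row 1 (s1 leaves); pivot element 2/5.
After the second pivot the z-row RHS is 22 − (-5)·12 = 82.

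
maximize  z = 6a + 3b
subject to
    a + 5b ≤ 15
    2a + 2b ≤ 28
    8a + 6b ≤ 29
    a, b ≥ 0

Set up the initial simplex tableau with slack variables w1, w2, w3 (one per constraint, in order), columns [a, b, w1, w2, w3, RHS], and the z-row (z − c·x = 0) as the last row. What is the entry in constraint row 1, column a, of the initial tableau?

1

Constraint 1 has coefficient 1 on a.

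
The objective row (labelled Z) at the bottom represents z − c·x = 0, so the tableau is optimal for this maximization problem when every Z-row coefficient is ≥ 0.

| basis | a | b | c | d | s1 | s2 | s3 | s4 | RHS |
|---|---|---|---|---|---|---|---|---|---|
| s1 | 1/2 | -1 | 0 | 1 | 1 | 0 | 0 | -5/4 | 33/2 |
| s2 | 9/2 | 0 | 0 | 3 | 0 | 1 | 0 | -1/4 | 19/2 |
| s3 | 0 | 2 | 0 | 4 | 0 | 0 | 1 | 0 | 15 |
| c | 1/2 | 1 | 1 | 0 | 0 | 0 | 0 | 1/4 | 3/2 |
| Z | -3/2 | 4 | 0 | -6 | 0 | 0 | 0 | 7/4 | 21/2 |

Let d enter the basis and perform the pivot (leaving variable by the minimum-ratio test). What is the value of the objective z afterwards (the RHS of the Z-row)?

59/2

Ratio test on column d — row 1: (33/2)/1 = 33/2; row 2: (19/2)/3 = 19/6; row 3: 15/4 = 15/4; row 4: entry 0 ≤ 0. Minimum is 19/6 at row 2 (s2 leaves); pivot element 3.
Pivot on row 2; the Z-row RHS becomes 21/2 − (-6)·(19/6) = 59/2.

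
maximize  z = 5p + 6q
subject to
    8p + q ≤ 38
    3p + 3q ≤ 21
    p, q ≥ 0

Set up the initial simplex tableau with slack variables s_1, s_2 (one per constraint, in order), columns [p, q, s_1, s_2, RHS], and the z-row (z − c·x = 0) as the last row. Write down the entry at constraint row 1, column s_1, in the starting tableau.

Slack s_1 belongs to constraint 1; its column is the unit vector e_1, so the entry in row 1 is 1.

1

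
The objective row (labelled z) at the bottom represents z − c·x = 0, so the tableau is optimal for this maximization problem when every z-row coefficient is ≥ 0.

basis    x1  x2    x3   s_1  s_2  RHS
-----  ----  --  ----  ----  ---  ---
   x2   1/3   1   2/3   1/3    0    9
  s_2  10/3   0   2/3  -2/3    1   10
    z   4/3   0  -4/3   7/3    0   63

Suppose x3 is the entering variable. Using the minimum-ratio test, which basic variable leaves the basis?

x2

Column x3 entries and ratios — x2: 9/(2/3) = 27/2; s_2: 10/(2/3) = 15.
Smallest ratio is 27/2 in the row of x2, so x2 leaves.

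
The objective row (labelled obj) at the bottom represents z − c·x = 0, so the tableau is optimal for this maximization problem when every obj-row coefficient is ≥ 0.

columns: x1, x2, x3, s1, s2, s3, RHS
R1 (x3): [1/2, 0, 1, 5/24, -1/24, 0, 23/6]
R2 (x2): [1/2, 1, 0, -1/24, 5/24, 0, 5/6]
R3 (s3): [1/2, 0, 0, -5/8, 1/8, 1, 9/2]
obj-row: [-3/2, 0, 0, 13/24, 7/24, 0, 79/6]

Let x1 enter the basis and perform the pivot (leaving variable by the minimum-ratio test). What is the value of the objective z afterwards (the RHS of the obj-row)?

47/3

Ratio test on column x1 — row 1: (23/6)/(1/2) = 23/3; row 2: (5/6)/(1/2) = 5/3; row 3: (9/2)/(1/2) = 9. Minimum is 5/3 at row 2 (x2 leaves); pivot element 1/2.
Pivot on row 2; the obj-row RHS becomes 79/6 − (-3/2)·(5/3) = 47/3.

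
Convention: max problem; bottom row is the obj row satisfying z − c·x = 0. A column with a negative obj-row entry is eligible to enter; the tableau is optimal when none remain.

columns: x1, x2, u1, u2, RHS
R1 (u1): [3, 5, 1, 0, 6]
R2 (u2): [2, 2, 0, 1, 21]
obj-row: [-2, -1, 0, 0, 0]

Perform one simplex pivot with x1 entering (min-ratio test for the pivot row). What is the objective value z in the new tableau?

Ratio test on column x1 — row 1: 6/3 = 2; row 2: 21/2 = 21/2. Minimum is 2 at row 1 (u1 leaves); pivot element 3.
Pivot on row 1; the obj-row RHS becomes 0 − (-2)·2 = 4.

4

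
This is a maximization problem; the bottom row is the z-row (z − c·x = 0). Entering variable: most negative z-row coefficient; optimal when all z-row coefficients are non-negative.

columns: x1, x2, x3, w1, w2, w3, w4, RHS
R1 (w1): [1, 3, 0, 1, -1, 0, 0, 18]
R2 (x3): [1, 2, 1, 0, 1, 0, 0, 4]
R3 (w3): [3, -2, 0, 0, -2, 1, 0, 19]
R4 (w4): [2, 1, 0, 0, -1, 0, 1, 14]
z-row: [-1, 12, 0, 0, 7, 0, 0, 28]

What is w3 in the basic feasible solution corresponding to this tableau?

w3 is basic (row 3); its value is the RHS of that row, 19.

19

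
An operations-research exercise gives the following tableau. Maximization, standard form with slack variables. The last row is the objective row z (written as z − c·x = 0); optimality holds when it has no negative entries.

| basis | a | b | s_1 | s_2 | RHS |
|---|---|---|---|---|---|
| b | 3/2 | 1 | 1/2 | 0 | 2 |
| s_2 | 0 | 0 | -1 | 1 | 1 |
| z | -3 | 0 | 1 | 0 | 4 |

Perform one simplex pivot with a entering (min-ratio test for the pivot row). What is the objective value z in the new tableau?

Ratio test on column a — row 1: 2/(3/2) = 4/3; row 2: entry 0 ≤ 0. Minimum is 4/3 at row 1 (b leaves); pivot element 3/2.
Pivot on row 1; the z-row RHS becomes 4 − (-3)·(4/3) = 8.

8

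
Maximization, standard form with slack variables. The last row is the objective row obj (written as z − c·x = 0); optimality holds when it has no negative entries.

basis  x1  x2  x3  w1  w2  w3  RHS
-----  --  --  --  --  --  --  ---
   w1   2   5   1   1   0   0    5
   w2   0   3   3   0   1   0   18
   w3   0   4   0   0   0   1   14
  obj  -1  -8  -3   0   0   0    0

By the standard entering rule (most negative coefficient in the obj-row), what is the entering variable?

x2

Negative obj-row entries: x1: -1, x2: -8, x3: -3.
The most negative is -8 in column x2, so x2 enters.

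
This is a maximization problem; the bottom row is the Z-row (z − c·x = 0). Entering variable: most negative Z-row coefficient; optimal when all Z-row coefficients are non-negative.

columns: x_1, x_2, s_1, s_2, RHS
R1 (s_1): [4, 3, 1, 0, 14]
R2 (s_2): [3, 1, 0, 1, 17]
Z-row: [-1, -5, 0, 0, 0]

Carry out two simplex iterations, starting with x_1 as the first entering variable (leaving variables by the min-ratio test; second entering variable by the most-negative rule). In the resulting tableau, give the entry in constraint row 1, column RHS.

14/3

Ratio test on column x_1 — row 1: 14/4 = 7/2; row 2: 17/3 = 17/3. Minimum is 7/2 at row 1 (s_1 leaves); pivot element 4.
Divide row 1 by 4; eliminate column x_1 from the other rows.
Second iteration: most negative Z-row entry is -17/4 in column x_2, so x_2 enters.
Ratio test on column x_2 — row 1: (7/2)/(3/4) = 14/3; row 2: entry -5/4 ≤ 0. Minimum is 14/3 at row 1 (x_1 leaves); pivot element 3/4.
Divide row 1 by 3/4; eliminate column x_2 from the other rows.
After both pivots, the entry at constraint row 1, column RHS is 14/3.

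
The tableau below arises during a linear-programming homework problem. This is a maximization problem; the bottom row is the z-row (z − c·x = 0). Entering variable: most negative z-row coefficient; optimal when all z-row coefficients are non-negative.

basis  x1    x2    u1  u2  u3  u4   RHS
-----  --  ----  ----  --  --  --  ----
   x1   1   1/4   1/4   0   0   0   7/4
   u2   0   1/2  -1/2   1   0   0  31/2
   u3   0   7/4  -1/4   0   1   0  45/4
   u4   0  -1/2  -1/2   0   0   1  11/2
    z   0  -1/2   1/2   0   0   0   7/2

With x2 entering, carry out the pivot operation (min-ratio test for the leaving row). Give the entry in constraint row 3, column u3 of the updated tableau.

4/7

Ratio test on column x2 — row 1: (7/4)/(1/4) = 7; row 2: (31/2)/(1/2) = 31; row 3: (45/4)/(7/4) = 45/7; row 4: entry -1/2 ≤ 0. Minimum is 45/7 at row 3 (u3 leaves); pivot element 7/4.
Divide row 3 by 7/4; eliminate column x2 from the other rows.
In the new row 3, the u3 entry is the old entry divided by the pivot: 1/(7/4) = 4/7.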